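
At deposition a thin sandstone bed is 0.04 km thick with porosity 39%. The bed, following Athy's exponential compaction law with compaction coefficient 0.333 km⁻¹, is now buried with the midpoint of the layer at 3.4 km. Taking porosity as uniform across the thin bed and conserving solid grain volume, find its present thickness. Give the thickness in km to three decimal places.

0.028 km

Porosity at 3.4 km: n = 0.39·exp(−0.333×3.4) = 0.1257
Solid-volume conservation: h(1−n) = h₀(1−n₀) ⇒ h = h₀·(1−n₀)/(1−n)
h = 0.04 × (1 − 0.39)/(1 − 0.1257) = 0.04 × 0.6977 = 0.0279 km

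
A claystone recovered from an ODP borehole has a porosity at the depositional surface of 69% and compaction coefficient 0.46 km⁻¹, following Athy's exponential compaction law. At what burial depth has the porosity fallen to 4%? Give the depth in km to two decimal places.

6.19 km

Invert Athy's law: z = ln(φ₀/φ) / c
z = ln(0.69/0.04) / 0.46 = ln(17.25) / 0.46 = 2.8478 / 0.46 = 6.191 km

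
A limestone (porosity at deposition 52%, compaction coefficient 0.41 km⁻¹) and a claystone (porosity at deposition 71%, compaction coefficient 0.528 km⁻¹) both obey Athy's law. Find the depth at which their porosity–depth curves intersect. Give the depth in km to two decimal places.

Set n₀ₐ e^(−cₐz) = n₀ᵦ e^(−cᵦz) ⇒ ln(n₀ₐ/n₀ᵦ) = (cₐ − cᵦ)·z
z = ln(0.52/0.71) / (0.41 − 0.528) = -0.3114 / -0.118 = 2.639 km

2.64 km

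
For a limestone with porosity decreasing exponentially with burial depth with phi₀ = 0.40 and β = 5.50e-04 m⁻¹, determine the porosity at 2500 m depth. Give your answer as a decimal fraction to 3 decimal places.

0.101

Working in km (1 km = 1000 m; β in km⁻¹ = β in m⁻¹ × 1000):
phi = phi₀·exp(−β·Z) = 0.4 × exp(−0.55 × 2.5) = 0.4 × exp(−1.375)
  = 0.4 × 0.2528 = 0.1011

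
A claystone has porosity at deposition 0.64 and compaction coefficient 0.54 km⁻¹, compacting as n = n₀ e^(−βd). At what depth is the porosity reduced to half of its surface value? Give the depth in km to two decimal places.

n/n₀ = 1/2 ⇒ exp(−β·d) = 1/2 ⇒ d = ln(2) / β
d = 0.6931 / 0.54 = 1.284 km

1.28 km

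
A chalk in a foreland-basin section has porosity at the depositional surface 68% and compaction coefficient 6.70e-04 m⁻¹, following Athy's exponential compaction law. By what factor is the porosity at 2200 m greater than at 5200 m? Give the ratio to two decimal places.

7.46

Working in km (1 km = 1000 m; c in km⁻¹ = c in m⁻¹ × 1000):
φ(z₁)/φ(z₂) = e^(−c·z₁)/e^(−c·z₂) = e^{c(z₂−z₁)}
= exp(0.67 × 3) = exp(2.01) = 7.4633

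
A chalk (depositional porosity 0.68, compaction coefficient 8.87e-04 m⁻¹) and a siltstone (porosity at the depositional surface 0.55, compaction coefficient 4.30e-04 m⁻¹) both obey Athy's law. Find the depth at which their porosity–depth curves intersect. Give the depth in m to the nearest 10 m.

460 m

Working in km (1 km = 1000 m; k in km⁻¹ = k in m⁻¹ × 1000):
Set phi₀ₐ e^(−kₐd) = phi₀ᵦ e^(−kᵦd) ⇒ ln(phi₀ₐ/phi₀ᵦ) = (kₐ − kᵦ)·d
d = ln(0.68/0.55) / (0.887 − 0.43) = 0.2122 / 0.457 = 0.464 km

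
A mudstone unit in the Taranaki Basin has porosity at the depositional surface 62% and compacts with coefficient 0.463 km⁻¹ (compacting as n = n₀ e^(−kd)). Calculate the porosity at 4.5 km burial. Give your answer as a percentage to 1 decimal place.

7.7%

n = n₀·exp(−k·d) = 0.62 × exp(−0.463 × 4.5) = 0.62 × exp(−2.083)
  = 0.62 × 0.1245 = 0.0772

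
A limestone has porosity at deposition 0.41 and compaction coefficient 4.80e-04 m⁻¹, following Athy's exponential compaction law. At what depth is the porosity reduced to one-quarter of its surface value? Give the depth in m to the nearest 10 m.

2890 m

Working in km (1 km = 1000 m; k in km⁻¹ = k in m⁻¹ × 1000):
φ/φ₀ = 1/4 ⇒ exp(−k·z) = 1/4 ⇒ z = ln(4) / k
z = 1.3863 / 0.48 = 2.888 km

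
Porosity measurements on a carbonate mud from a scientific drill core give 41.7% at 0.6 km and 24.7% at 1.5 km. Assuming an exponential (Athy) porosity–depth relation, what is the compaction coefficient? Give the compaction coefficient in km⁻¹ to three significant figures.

0.582 km⁻¹

Athy: n(Z) = n₀ e^(−kZ) ⇒ n₁/n₂ = e^{k(Z₂−Z₁)} ⇒ k = ln(n₁/n₂)/(Z₂−Z₁)
k = ln(0.417/0.247) / (1.5 − 0.6) = ln(1.688) / 0.9 = 0.5237 / 0.9 = 0.5819 km⁻¹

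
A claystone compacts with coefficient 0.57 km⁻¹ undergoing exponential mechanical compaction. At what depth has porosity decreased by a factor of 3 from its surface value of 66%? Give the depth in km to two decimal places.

1.93 km

φ/φ₀ = 1/3 ⇒ exp(−c·z) = 1/3 ⇒ z = ln(3) / c
z = 1.0986 / 0.57 = 1.927 km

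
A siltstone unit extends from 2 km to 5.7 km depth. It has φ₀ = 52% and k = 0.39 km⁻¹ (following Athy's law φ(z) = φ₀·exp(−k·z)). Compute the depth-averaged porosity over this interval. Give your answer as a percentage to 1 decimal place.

⟨φ⟩ = (1/(z₂−z₁)) ∫ φ₀ e^(−kz) dz = φ₀·(e^(−k·z₁) − e^(−k·z₂)) / (k·(z₂−z₁))
e^(−0.39×2) = 0.4584; e^(−0.39×5.7) = 0.1083
⟨φ⟩ = 0.52 × (0.4584 − 0.1083) / (0.39 × 3.7) = 0.52 × 0.2426 = 0.1262

12.6%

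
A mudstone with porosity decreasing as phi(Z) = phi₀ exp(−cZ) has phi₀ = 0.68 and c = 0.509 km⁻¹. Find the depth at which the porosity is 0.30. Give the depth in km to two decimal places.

1.61 km

Invert Athy's law: Z = ln(phi₀/phi) / c
Z = ln(0.68/0.3) / 0.509 = ln(2.267) / 0.509 = 0.8183 / 0.509 = 1.608 km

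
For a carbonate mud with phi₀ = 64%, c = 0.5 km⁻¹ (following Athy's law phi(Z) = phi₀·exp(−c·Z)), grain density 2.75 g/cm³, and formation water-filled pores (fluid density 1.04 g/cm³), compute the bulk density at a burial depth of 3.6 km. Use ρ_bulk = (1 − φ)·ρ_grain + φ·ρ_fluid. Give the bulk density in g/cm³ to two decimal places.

2.57 g/cm³

Porosity at depth: phi = 0.64·exp(−0.5×3.6) = 0.64×0.1653 = 0.1058
Bulk density: ρ_b = (1−phi)ρ_g + phi·ρ_f = 0.8942×2.75 + 0.1058×1.04
       = 2.459 + 0.110 = 2.569 g/cm³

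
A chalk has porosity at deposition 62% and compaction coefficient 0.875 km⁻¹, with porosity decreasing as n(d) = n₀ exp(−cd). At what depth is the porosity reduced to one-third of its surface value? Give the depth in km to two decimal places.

1.26 km

n/n₀ = 1/3 ⇒ exp(−c·d) = 1/3 ⇒ d = ln(3) / c
d = 1.0986 / 0.875 = 1.256 km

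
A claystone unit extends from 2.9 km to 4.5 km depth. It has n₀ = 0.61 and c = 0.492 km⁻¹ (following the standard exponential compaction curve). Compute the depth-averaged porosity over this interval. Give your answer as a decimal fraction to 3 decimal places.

⟨n⟩ = (1/(z₂−z₁)) ∫ n₀ e^(−cz) dz = n₀·(e^(−c·z₁) − e^(−c·z₂)) / (c·(z₂−z₁))
e^(−0.492×2.9) = 0.2401; e^(−0.492×4.5) = 0.1093
⟨n⟩ = 0.61 × (0.2401 − 0.1093) / (0.492 × 1.6) = 0.61 × 0.1662 = 0.1014

0.101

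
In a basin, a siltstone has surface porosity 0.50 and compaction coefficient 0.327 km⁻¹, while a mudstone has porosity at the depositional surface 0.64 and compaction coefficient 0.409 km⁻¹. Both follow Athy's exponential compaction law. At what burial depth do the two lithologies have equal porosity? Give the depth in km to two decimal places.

3.01 km

Set φ₀ₐ e^(−kₐZ) = φ₀ᵦ e^(−kᵦZ) ⇒ ln(φ₀ₐ/φ₀ᵦ) = (kₐ − kᵦ)·Z
Z = ln(0.5/0.64) / (0.327 − 0.409) = -0.2469 / -0.082 = 3.010 km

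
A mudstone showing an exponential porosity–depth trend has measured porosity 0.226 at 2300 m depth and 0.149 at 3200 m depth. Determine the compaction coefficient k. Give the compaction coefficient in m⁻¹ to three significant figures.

Working in km (1 km = 1000 m; k in km⁻¹ = k in m⁻¹ × 1000):
Athy: phi(z) = phi₀ e^(−kz) ⇒ phi₁/phi₂ = e^{k(z₂−z₁)} ⇒ k = ln(phi₁/phi₂)/(z₂−z₁)
k = ln(0.226/0.149) / (3.2 − 2.3) = ln(1.517) / 0.9 = 0.4166 / 0.9 = 0.4629 km⁻¹

0.000463 m⁻¹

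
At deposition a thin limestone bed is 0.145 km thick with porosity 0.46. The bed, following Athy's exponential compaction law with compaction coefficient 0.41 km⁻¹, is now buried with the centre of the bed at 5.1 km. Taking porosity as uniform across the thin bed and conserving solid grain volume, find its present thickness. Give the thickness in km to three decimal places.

0.083 km

Porosity at 5.1 km: φ = 0.46·exp(−0.41×5.1) = 0.0568
Solid-volume conservation: h(1−φ) = h₀(1−φ₀) ⇒ h = h₀·(1−φ₀)/(1−φ)
h = 0.145 × (1 − 0.46)/(1 − 0.0568) = 0.145 × 0.5725 = 0.0830 km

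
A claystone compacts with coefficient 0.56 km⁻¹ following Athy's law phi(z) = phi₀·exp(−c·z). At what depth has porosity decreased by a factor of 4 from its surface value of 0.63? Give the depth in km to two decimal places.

phi/phi₀ = 1/4 ⇒ exp(−c·z) = 1/4 ⇒ z = ln(4) / c
z = 1.3863 / 0.56 = 2.476 km

2.48 km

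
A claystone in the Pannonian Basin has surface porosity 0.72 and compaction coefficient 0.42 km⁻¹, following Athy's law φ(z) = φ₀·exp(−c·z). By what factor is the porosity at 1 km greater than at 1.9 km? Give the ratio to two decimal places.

φ(z₁)/φ(z₂) = e^(−c·z₁)/e^(−c·z₂) = e^{c(z₂−z₁)}
= exp(0.42 × 0.9) = exp(0.378) = 1.4594

1.46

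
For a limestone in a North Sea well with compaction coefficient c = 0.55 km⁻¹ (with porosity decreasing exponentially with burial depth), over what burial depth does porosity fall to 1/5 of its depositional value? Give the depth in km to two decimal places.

2.93 km

phi/phi₀ = 1/5 ⇒ exp(−c·Z) = 1/5 ⇒ Z = ln(5) / c
Z = 1.6094 / 0.55 = 2.926 km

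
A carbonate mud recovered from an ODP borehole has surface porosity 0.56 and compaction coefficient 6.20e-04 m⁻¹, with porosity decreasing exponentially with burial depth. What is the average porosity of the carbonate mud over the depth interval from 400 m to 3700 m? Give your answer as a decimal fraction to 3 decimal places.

Working in km (1 km = 1000 m; c in km⁻¹ = c in m⁻¹ × 1000):
⟨φ⟩ = (1/(Z₂−Z₁)) ∫ φ₀ e^(−cZ) dZ = φ₀·(e^(−c·Z₁) − e^(−c·Z₂)) / (c·(Z₂−Z₁))
e^(−0.62×0.4) = 0.7804; e^(−0.62×3.7) = 0.1009
⟨φ⟩ = 0.56 × (0.7804 − 0.1009) / (0.62 × 3.3) = 0.56 × 0.3321 = 0.1860

0.186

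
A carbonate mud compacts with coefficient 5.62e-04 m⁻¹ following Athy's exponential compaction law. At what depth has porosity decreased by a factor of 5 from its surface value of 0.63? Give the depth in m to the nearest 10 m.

2860 m

Working in km (1 km = 1000 m; c in km⁻¹ = c in m⁻¹ × 1000):
phi/phi₀ = 1/5 ⇒ exp(−c·d) = 1/5 ⇒ d = ln(5) / c
d = 1.6094 / 0.562 = 2.864 km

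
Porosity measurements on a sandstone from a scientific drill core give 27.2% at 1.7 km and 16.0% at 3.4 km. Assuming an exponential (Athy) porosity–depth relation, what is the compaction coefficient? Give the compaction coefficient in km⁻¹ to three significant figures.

0.312 km⁻¹

Athy: φ(z) = φ₀ e^(−cz) ⇒ φ₁/φ₂ = e^{c(z₂−z₁)} ⇒ c = ln(φ₁/φ₂)/(z₂−z₁)
c = ln(0.272/0.16) / (3.4 − 1.7) = ln(1.7) / 1.7 = 0.5306 / 1.7 = 0.3121 km⁻¹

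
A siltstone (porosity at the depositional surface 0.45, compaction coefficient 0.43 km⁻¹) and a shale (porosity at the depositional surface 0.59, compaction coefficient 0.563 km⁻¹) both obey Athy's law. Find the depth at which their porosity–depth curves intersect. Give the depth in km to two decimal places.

2.04 km

Set n₀ₐ e^(−βₐd) = n₀ᵦ e^(−βᵦd) ⇒ ln(n₀ₐ/n₀ᵦ) = (βₐ − βᵦ)·d
d = ln(0.45/0.59) / (0.43 − 0.563) = -0.2709 / -0.133 = 2.037 km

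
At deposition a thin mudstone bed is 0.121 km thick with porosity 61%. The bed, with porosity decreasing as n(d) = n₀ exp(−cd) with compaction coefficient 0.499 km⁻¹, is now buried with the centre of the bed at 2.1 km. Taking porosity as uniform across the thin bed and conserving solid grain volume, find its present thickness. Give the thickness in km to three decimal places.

Porosity at 2.1 km: n = 0.61·exp(−0.499×2.1) = 0.2139
Solid-volume conservation: h(1−n) = h₀(1−n₀) ⇒ h = h₀·(1−n₀)/(1−n)
h = 0.121 × (1 − 0.61)/(1 − 0.2139) = 0.121 × 0.4961 = 0.0600 km

0.060 km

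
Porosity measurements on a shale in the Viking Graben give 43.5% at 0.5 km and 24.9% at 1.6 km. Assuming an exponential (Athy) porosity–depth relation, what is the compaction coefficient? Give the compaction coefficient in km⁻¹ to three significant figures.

Athy: phi(Z) = phi₀ e^(−kZ) ⇒ phi₁/phi₂ = e^{k(Z₂−Z₁)} ⇒ k = ln(phi₁/phi₂)/(Z₂−Z₁)
k = ln(0.435/0.249) / (1.6 − 0.5) = ln(1.747) / 1.1 = 0.5579 / 1.1 = 0.5072 km⁻¹

0.507 km⁻¹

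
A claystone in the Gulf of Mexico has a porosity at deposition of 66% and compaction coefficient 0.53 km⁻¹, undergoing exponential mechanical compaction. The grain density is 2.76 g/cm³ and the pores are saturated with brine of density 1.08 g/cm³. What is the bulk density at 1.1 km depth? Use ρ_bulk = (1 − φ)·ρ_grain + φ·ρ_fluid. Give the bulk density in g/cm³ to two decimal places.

2.14 g/cm³

Porosity at depth: phi = 0.66·exp(−0.53×1.1) = 0.66×0.5582 = 0.3684
Bulk density: ρ_b = (1−phi)ρ_g + phi·ρ_f = 0.6316×2.76 + 0.3684×1.08
       = 1.743 + 0.398 = 2.141 g/cm³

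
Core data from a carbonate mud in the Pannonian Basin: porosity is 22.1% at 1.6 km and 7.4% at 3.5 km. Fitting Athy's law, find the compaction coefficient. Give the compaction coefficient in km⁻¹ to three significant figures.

Athy: φ(z) = φ₀ e^(−βz) ⇒ φ₁/φ₂ = e^{β(z₂−z₁)} ⇒ β = ln(φ₁/φ₂)/(z₂−z₁)
β = ln(0.221/0.074) / (3.5 − 1.6) = ln(2.986) / 1.9 = 1.0941 / 1.9 = 0.5758 km⁻¹

0.576 km⁻¹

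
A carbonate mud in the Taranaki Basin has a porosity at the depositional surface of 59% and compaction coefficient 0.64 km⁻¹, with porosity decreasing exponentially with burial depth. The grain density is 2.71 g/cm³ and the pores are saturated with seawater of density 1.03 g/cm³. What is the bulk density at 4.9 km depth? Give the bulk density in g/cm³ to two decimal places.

2.67 g/cm³

Porosity at depth: φ = 0.59·exp(−0.64×4.9) = 0.59×0.0435 = 0.0256
Bulk density: ρ_b = (1−φ)ρ_g + φ·ρ_f = 0.9744×2.71 + 0.0256×1.03
       = 2.641 + 0.026 = 2.667 g/cm³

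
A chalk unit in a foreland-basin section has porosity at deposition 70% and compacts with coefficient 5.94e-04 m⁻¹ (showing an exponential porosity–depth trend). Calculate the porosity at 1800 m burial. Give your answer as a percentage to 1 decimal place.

24.0%

Working in km (1 km = 1000 m; c in km⁻¹ = c in m⁻¹ × 1000):
phi = phi₀·exp(−c·d) = 0.7 × exp(−0.594 × 1.8) = 0.7 × exp(−1.069)
  = 0.7 × 0.3433 = 0.2403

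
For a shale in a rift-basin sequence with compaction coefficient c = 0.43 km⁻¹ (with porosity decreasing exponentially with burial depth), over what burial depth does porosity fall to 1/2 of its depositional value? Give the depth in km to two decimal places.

φ/φ₀ = 1/2 ⇒ exp(−c·z) = 1/2 ⇒ z = ln(2) / c
z = 0.6931 / 0.43 = 1.612 km

1.61 km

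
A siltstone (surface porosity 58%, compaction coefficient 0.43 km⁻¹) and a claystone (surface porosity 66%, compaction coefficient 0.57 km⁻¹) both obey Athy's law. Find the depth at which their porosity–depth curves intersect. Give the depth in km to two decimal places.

Set phi₀ₐ e^(−cₐz) = phi₀ᵦ e^(−cᵦz) ⇒ ln(phi₀ₐ/phi₀ᵦ) = (cₐ − cᵦ)·z
z = ln(0.58/0.66) / (0.43 − 0.57) = -0.1292 / -0.14 = 0.923 km

0.92 km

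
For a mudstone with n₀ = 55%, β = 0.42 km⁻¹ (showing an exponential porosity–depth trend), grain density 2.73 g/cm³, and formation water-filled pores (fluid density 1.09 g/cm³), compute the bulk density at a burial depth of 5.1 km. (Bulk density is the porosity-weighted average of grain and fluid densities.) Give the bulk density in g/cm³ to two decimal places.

Porosity at depth: n = 0.55·exp(−0.42×5.1) = 0.55×0.1174 = 0.0646
Bulk density: ρ_b = (1−n)ρ_g + n·ρ_f = 0.9354×2.73 + 0.0646×1.09
       = 2.554 + 0.070 = 2.624 g/cm³

2.62 g/cm³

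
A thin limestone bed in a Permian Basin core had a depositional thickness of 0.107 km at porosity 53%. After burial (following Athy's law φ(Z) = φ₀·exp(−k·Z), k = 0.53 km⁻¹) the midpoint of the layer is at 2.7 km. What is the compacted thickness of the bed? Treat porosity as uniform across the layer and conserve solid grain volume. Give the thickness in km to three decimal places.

Porosity at 2.7 km: φ = 0.53·exp(−0.53×2.7) = 0.1267
Solid-volume conservation: h(1−φ) = h₀(1−φ₀) ⇒ h = h₀·(1−φ₀)/(1−φ)
h = 0.107 × (1 − 0.53)/(1 − 0.1267) = 0.107 × 0.5382 = 0.0576 km

0.058 km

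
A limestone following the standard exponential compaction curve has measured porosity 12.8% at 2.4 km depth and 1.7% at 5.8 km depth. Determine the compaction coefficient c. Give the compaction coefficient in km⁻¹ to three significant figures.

0.594 km⁻¹

Athy: n(d) = n₀ e^(−cd) ⇒ n₁/n₂ = e^{c(d₂−d₁)} ⇒ c = ln(n₁/n₂)/(d₂−d₁)
c = ln(0.128/0.017) / (5.8 − 2.4) = ln(7.529) / 3.4 = 2.0188 / 3.4 = 0.5938 km⁻¹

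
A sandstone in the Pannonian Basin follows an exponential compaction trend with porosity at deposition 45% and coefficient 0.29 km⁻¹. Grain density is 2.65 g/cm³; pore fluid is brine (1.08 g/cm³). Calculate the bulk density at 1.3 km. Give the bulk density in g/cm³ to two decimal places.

2.17 g/cm³

Porosity at depth: φ = 0.45·exp(−0.29×1.3) = 0.45×0.6859 = 0.3087
Bulk density: ρ_b = (1−φ)ρ_g + φ·ρ_f = 0.6913×2.65 + 0.3087×1.08
       = 1.832 + 0.333 = 2.165 g/cm³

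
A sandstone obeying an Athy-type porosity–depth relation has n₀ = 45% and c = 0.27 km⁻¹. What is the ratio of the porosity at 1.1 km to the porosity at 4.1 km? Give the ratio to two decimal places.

2.25

n(z₁)/n(z₂) = e^(−c·z₁)/e^(−c·z₂) = e^{c(z₂−z₁)}
= exp(0.27 × 3) = exp(0.81) = 2.2479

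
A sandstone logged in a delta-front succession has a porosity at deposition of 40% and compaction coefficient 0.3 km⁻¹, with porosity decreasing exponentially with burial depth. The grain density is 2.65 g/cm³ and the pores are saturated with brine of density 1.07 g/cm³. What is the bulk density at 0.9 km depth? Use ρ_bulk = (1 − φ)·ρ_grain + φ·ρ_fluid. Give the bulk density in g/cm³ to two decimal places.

2.17 g/cm³

Porosity at depth: phi = 0.4·exp(−0.3×0.9) = 0.4×0.7634 = 0.3054
Bulk density: ρ_b = (1−phi)ρ_g + phi·ρ_f = 0.6946×2.65 + 0.3054×1.07
       = 1.841 + 0.327 = 2.168 g/cm³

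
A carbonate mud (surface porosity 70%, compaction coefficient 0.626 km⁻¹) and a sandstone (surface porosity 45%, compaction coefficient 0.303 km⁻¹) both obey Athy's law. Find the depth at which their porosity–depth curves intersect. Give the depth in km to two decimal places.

Set phi₀ₐ e^(−βₐz) = phi₀ᵦ e^(−βᵦz) ⇒ ln(phi₀ₐ/phi₀ᵦ) = (βₐ − βᵦ)·z
z = ln(0.7/0.45) / (0.626 − 0.303) = 0.4418 / 0.323 = 1.368 km

1.37 km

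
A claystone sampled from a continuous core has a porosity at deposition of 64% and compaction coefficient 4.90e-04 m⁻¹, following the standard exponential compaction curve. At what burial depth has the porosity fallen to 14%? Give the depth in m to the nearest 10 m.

3100 m

Working in km (1 km = 1000 m; k in km⁻¹ = k in m⁻¹ × 1000):
Invert Athy's law: z = ln(phi₀/phi) / k
z = ln(0.64/0.14) / 0.49 = ln(4.571) / 0.49 = 1.5198 / 0.49 = 3.102 km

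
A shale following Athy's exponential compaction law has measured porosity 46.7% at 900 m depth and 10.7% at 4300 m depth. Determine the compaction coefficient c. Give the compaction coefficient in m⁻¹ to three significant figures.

0.000433 m⁻¹

Working in km (1 km = 1000 m; c in km⁻¹ = c in m⁻¹ × 1000):
Athy: phi(d) = phi₀ e^(−cd) ⇒ phi₁/phi₂ = e^{c(d₂−d₁)} ⇒ c = ln(phi₁/phi₂)/(d₂−d₁)
c = ln(0.467/0.107) / (4.3 − 0.9) = ln(4.364) / 3.4 = 1.4735 / 3.4 = 0.4334 km⁻¹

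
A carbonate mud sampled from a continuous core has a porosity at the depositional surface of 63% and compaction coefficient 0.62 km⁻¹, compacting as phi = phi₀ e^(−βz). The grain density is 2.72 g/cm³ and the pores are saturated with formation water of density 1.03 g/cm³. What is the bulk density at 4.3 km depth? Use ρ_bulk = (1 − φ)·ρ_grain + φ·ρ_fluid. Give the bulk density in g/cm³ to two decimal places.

Porosity at depth: phi = 0.63·exp(−0.62×4.3) = 0.63×0.0695 = 0.0438
Bulk density: ρ_b = (1−phi)ρ_g + phi·ρ_f = 0.9562×2.72 + 0.0438×1.03
       = 2.601 + 0.045 = 2.646 g/cm³

2.65 g/cm³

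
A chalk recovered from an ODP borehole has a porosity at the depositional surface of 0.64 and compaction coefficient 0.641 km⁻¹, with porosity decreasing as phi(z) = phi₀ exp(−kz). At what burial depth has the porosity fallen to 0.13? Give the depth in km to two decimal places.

Invert Athy's law: z = ln(phi₀/phi) / k
z = ln(0.64/0.13) / 0.641 = ln(4.923) / 0.641 = 1.5939 / 0.641 = 2.487 km

2.49 km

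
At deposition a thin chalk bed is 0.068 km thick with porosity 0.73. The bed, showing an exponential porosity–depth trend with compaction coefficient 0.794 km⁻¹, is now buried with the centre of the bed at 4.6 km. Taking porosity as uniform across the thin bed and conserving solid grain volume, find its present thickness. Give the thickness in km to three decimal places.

0.019 km

Porosity at 4.6 km: φ = 0.73·exp(−0.794×4.6) = 0.0189
Solid-volume conservation: h(1−φ) = h₀(1−φ₀) ⇒ h = h₀·(1−φ₀)/(1−φ)
h = 0.068 × (1 − 0.73)/(1 − 0.0189) = 0.068 × 0.2752 = 0.0187 km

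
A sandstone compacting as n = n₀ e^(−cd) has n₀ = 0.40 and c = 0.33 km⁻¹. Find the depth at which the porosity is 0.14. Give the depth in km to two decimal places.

Invert Athy's law: d = ln(n₀/n) / c
d = ln(0.4/0.14) / 0.33 = ln(2.857) / 0.33 = 1.0498 / 0.33 = 3.181 km

3.18 km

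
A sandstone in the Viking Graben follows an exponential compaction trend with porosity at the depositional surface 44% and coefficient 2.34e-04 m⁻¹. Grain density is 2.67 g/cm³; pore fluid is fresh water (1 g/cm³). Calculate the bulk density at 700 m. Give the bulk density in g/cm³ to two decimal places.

Working in km (1 km = 1000 m; k in km⁻¹ = k in m⁻¹ × 1000):
Porosity at depth: n = 0.44·exp(−0.234×0.7) = 0.44×0.8489 = 0.3735
Bulk density: ρ_b = (1−n)ρ_g + n·ρ_f = 0.6265×2.67 + 0.3735×1
       = 1.673 + 0.374 = 2.046 g/cm³

2.05 g/cm³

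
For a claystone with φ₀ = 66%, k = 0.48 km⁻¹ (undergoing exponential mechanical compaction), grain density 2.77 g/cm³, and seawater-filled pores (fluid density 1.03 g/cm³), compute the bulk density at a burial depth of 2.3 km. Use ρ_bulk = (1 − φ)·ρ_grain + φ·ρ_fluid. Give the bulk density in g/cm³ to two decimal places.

Porosity at depth: φ = 0.66·exp(−0.48×2.3) = 0.66×0.3315 = 0.2188
Bulk density: ρ_b = (1−φ)ρ_g + φ·ρ_f = 0.7812×2.77 + 0.2188×1.03
       = 2.164 + 0.225 = 2.389 g/cm³

2.39 g/cm³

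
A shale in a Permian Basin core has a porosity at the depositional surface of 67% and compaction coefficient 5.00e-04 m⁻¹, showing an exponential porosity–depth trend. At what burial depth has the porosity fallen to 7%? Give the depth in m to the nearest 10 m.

4520 m

Working in km (1 km = 1000 m; c in km⁻¹ = c in m⁻¹ × 1000):
Invert Athy's law: Z = ln(n₀/n) / c
Z = ln(0.67/0.07) / 0.5 = ln(9.571) / 0.5 = 2.2588 / 0.5 = 4.518 km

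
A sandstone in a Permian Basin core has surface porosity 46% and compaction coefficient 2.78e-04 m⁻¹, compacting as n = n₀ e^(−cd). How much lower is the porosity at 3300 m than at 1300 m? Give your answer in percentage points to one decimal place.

13.7 percentage points

Working in km (1 km = 1000 m; c in km⁻¹ = c in m⁻¹ × 1000):
n(1.3) = 0.46·e^(−0.278×1.3) = 0.3205
n(3.3) = 0.46·e^(−0.278×3.3) = 0.1838
Δn = 0.3205 − 0.1838 = 0.1367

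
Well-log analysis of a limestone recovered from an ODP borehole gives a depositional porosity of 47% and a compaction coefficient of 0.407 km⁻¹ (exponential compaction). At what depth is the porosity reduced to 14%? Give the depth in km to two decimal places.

Invert Athy's law: z = ln(n₀/n) / c
z = ln(0.47/0.14) / 0.407 = ln(3.357) / 0.407 = 1.2111 / 0.407 = 2.976 km

2.98 km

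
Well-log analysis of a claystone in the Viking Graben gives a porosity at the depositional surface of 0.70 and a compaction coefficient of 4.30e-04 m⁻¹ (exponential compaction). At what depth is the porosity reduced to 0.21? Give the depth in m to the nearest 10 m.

Working in km (1 km = 1000 m; k in km⁻¹ = k in m⁻¹ × 1000):
Invert Athy's law: z = ln(φ₀/φ) / k
z = ln(0.7/0.21) / 0.43 = ln(3.333) / 0.43 = 1.2040 / 0.43 = 2.800 km

2800 m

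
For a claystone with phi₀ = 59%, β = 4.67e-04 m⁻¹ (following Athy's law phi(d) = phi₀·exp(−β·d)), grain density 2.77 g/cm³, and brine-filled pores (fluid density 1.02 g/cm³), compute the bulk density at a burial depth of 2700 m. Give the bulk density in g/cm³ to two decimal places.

Working in km (1 km = 1000 m; β in km⁻¹ = β in m⁻¹ × 1000):
Porosity at depth: phi = 0.59·exp(−0.467×2.7) = 0.59×0.2834 = 0.1672
Bulk density: ρ_b = (1−phi)ρ_g + phi·ρ_f = 0.8328×2.77 + 0.1672×1.02
       = 2.307 + 0.171 = 2.477 g/cm³

2.48 g/cm³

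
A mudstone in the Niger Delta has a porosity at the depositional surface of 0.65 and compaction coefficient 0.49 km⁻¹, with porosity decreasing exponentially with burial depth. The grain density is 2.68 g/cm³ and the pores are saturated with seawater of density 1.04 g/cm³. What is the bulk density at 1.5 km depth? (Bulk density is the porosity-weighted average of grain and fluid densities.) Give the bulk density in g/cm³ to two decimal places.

Porosity at depth: n = 0.65·exp(−0.49×1.5) = 0.65×0.4795 = 0.3117
Bulk density: ρ_b = (1−n)ρ_g + n·ρ_f = 0.6883×2.68 + 0.3117×1.04
       = 1.845 + 0.324 = 2.169 g/cm³

2.17 g/cm³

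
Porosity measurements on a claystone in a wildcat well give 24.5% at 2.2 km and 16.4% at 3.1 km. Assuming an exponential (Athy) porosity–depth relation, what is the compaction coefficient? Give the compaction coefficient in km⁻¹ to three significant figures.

0.446 km⁻¹

Athy: n(z) = n₀ e^(−cz) ⇒ n₁/n₂ = e^{c(z₂−z₁)} ⇒ c = ln(n₁/n₂)/(z₂−z₁)
c = ln(0.245/0.164) / (3.1 − 2.2) = ln(1.494) / 0.9 = 0.4014 / 0.9 = 0.446 km⁻¹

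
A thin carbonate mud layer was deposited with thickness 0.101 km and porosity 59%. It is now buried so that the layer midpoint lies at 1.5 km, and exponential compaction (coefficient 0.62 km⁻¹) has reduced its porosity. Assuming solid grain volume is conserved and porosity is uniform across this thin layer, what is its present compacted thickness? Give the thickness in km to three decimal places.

Porosity at 1.5 km: φ = 0.59·exp(−0.62×1.5) = 0.2328
Solid-volume conservation: h(1−φ) = h₀(1−φ₀) ⇒ h = h₀·(1−φ₀)/(1−φ)
h = 0.101 × (1 − 0.59)/(1 − 0.2328) = 0.101 × 0.5344 = 0.0540 km

0.054 km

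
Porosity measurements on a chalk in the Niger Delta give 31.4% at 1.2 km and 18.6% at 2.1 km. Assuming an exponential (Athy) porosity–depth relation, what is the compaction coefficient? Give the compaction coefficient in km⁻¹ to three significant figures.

Athy: phi(d) = phi₀ e^(−kd) ⇒ phi₁/phi₂ = e^{k(d₂−d₁)} ⇒ k = ln(phi₁/phi₂)/(d₂−d₁)
k = ln(0.314/0.186) / (2.1 − 1.2) = ln(1.688) / 0.9 = 0.5236 / 0.9 = 0.5818 km⁻¹

0.582 km⁻¹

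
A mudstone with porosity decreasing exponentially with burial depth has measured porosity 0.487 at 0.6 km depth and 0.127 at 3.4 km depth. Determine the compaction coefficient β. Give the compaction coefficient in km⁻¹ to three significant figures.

Athy: n(d) = n₀ e^(−βd) ⇒ n₁/n₂ = e^{β(d₂−d₁)} ⇒ β = ln(n₁/n₂)/(d₂−d₁)
β = ln(0.487/0.127) / (3.4 − 0.6) = ln(3.835) / 2.8 = 1.3441 / 2.8 = 0.48 km⁻¹

0.480 km⁻¹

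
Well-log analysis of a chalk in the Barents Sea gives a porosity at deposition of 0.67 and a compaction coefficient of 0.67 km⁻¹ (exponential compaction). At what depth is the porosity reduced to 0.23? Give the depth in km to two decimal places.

Invert Athy's law: d = ln(φ₀/φ) / c
d = ln(0.67/0.23) / 0.67 = ln(2.913) / 0.67 = 1.0692 / 0.67 = 1.596 km

1.60 km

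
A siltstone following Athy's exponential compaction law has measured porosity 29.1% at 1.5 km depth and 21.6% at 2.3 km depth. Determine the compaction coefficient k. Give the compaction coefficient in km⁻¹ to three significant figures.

Athy: n(Z) = n₀ e^(−kZ) ⇒ n₁/n₂ = e^{k(Z₂−Z₁)} ⇒ k = ln(n₁/n₂)/(Z₂−Z₁)
k = ln(0.291/0.216) / (2.3 − 1.5) = ln(1.347) / 0.8 = 0.2980 / 0.8 = 0.3726 km⁻¹

0.373 km⁻¹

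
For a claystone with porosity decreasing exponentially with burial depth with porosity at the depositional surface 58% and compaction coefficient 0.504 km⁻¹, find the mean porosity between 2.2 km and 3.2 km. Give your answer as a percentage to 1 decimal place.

15.0%

⟨n⟩ = (1/(z₂−z₁)) ∫ n₀ e^(−cz) dz = n₀·(e^(−c·z₁) − e^(−c·z₂)) / (c·(z₂−z₁))
e^(−0.504×2.2) = 0.3300; e^(−0.504×3.2) = 0.1993
⟨n⟩ = 0.58 × (0.3300 − 0.1993) / (0.504 × 1) = 0.58 × 0.2592 = 0.1503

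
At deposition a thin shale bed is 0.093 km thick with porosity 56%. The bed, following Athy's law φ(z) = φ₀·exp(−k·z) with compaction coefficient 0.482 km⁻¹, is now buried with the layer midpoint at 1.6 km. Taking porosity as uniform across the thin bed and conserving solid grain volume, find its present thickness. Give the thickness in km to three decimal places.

Porosity at 1.6 km: φ = 0.56·exp(−0.482×1.6) = 0.2590
Solid-volume conservation: h(1−φ) = h₀(1−φ₀) ⇒ h = h₀·(1−φ₀)/(1−φ)
h = 0.093 × (1 − 0.56)/(1 − 0.2590) = 0.093 × 0.5938 = 0.0552 km

0.055 km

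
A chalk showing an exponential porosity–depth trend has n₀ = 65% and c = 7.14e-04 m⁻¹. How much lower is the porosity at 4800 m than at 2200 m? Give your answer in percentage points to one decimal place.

Working in km (1 km = 1000 m; c in km⁻¹ = c in m⁻¹ × 1000):
n(2.2) = 0.65·e^(−0.714×2.2) = 0.1351
n(4.8) = 0.65·e^(−0.714×4.8) = 0.0211
Δn = 0.1351 − 0.0211 = 0.1140

11.4 percentage points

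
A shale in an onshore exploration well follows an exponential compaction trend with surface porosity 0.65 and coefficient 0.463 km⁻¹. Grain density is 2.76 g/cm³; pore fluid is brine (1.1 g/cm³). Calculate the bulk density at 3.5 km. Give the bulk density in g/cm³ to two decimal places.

Porosity at depth: phi = 0.65·exp(−0.463×3.5) = 0.65×0.1978 = 0.1286
Bulk density: ρ_b = (1−phi)ρ_g + phi·ρ_f = 0.8714×2.76 + 0.1286×1.1
       = 2.405 + 0.141 = 2.547 g/cm³

2.55 g/cm³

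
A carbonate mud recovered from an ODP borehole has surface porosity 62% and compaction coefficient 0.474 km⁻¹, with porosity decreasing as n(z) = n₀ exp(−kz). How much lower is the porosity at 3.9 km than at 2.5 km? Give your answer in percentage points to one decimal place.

9.2 percentage points

n(2.5) = 0.62·e^(−0.474×2.5) = 0.1896
n(3.9) = 0.62·e^(−0.474×3.9) = 0.0976
Δn = 0.1896 − 0.0976 = 0.0919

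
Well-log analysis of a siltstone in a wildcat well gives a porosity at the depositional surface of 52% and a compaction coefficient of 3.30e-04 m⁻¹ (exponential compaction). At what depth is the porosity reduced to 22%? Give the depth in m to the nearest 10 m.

2610 m

Working in km (1 km = 1000 m; k in km⁻¹ = k in m⁻¹ × 1000):
Invert Athy's law: d = ln(φ₀/φ) / k
d = ln(0.52/0.22) / 0.33 = ln(2.364) / 0.33 = 0.8602 / 0.33 = 2.607 km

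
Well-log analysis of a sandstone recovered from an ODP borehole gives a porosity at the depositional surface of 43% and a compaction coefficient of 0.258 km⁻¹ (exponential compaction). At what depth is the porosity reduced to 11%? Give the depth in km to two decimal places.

Invert Athy's law: d = ln(n₀/n) / k
d = ln(0.43/0.11) / 0.258 = ln(3.909) / 0.258 = 1.3633 / 0.258 = 5.284 km

5.28 km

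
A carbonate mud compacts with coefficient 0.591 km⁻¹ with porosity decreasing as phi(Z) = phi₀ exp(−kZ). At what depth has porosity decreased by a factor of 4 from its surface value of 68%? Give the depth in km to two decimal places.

phi/phi₀ = 1/4 ⇒ exp(−k·Z) = 1/4 ⇒ Z = ln(4) / k
Z = 1.3863 / 0.591 = 2.346 km

2.35 km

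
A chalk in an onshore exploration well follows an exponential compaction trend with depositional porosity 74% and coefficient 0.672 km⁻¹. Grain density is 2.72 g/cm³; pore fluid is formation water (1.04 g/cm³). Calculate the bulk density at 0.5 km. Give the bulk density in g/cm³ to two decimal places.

Porosity at depth: n = 0.74·exp(−0.672×0.5) = 0.74×0.7146 = 0.5288
Bulk density: ρ_b = (1−n)ρ_g + n·ρ_f = 0.4712×2.72 + 0.5288×1.04
       = 1.282 + 0.550 = 1.832 g/cm³

1.83 g/cm³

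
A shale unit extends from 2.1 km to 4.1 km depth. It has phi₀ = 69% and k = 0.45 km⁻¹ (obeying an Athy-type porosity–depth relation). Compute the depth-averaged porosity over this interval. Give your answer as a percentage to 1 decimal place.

⟨phi⟩ = (1/(d₂−d₁)) ∫ phi₀ e^(−kd) dd = phi₀·(e^(−k·d₁) − e^(−k·d₂)) / (k·(d₂−d₁))
e^(−0.45×2.1) = 0.3887; e^(−0.45×4.1) = 0.1580
⟨phi⟩ = 0.69 × (0.3887 − 0.1580) / (0.45 × 2) = 0.69 × 0.2563 = 0.1768

17.7%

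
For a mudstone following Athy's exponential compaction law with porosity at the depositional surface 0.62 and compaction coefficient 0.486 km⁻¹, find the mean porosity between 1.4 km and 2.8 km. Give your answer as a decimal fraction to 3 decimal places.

⟨phi⟩ = (1/(d₂−d₁)) ∫ phi₀ e^(−βd) dd = phi₀·(e^(−β·d₁) − e^(−β·d₂)) / (β·(d₂−d₁))
e^(−0.486×1.4) = 0.5064; e^(−0.486×2.8) = 0.2565
⟨phi⟩ = 0.62 × (0.5064 − 0.2565) / (0.486 × 1.4) = 0.62 × 0.3674 = 0.2278

0.228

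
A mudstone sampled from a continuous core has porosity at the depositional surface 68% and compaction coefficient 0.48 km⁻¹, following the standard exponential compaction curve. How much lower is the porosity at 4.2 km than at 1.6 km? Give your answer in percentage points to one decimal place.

n(1.6) = 0.68·e^(−0.48×1.6) = 0.3155
n(4.2) = 0.68·e^(−0.48×4.2) = 0.0906
Δn = 0.3155 − 0.0906 = 0.2249

22.5 percentage points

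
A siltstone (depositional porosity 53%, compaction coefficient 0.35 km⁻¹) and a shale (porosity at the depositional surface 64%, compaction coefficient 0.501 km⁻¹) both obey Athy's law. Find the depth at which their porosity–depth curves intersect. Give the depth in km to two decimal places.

1.25 km

Set n₀ₐ e^(−βₐz) = n₀ᵦ e^(−βᵦz) ⇒ ln(n₀ₐ/n₀ᵦ) = (βₐ − βᵦ)·z
z = ln(0.53/0.64) / (0.35 − 0.501) = -0.1886 / -0.151 = 1.249 km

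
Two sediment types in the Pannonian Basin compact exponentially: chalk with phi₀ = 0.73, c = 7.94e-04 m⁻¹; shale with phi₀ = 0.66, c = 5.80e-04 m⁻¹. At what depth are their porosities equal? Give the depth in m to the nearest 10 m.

Working in km (1 km = 1000 m; c in km⁻¹ = c in m⁻¹ × 1000):
Set phi₀ₐ e^(−cₐz) = phi₀ᵦ e^(−cᵦz) ⇒ ln(phi₀ₐ/phi₀ᵦ) = (cₐ − cᵦ)·z
z = ln(0.73/0.66) / (0.794 − 0.58) = 0.1008 / 0.214 = 0.471 km

470 m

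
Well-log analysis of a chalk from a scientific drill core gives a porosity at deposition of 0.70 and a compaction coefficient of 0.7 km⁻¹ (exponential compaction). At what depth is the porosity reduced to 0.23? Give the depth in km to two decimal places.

Invert Athy's law: z = ln(phi₀/phi) / β
z = ln(0.7/0.23) / 0.7 = ln(3.043) / 0.7 = 1.1130 / 0.7 = 1.590 km

1.59 km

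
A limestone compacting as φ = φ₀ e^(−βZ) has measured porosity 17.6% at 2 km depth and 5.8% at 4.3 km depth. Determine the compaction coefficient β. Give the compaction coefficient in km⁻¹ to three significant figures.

Athy: φ(Z) = φ₀ e^(−βZ) ⇒ φ₁/φ₂ = e^{β(Z₂−Z₁)} ⇒ β = ln(φ₁/φ₂)/(Z₂−Z₁)
β = ln(0.176/0.058) / (4.3 − 2) = ln(3.034) / 2.3 = 1.1100 / 2.3 = 0.4826 km⁻¹

0.483 km⁻¹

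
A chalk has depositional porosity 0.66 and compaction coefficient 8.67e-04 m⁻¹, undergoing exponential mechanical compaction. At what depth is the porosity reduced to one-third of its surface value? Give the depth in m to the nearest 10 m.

1270 m

Working in km (1 km = 1000 m; k in km⁻¹ = k in m⁻¹ × 1000):
phi/phi₀ = 1/3 ⇒ exp(−k·d) = 1/3 ⇒ d = ln(3) / k
d = 1.0986 / 0.867 = 1.267 km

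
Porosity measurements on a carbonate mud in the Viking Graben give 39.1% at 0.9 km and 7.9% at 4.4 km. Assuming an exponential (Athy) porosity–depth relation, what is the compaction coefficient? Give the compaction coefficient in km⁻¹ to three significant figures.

0.457 km⁻¹

Athy: φ(Z) = φ₀ e^(−cZ) ⇒ φ₁/φ₂ = e^{c(Z₂−Z₁)} ⇒ c = ln(φ₁/φ₂)/(Z₂−Z₁)
c = ln(0.391/0.079) / (4.4 − 0.9) = ln(4.949) / 3.5 = 1.5993 / 3.5 = 0.4569 km⁻¹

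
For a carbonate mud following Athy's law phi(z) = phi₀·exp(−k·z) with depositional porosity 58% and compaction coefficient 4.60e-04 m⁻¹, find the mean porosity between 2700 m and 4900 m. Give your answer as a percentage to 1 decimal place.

Working in km (1 km = 1000 m; k in km⁻¹ = k in m⁻¹ × 1000):
⟨phi⟩ = (1/(z₂−z₁)) ∫ phi₀ e^(−kz) dz = phi₀·(e^(−k·z₁) − e^(−k·z₂)) / (k·(z₂−z₁))
e^(−0.46×2.7) = 0.2888; e^(−0.46×4.9) = 0.1050
⟨phi⟩ = 0.58 × (0.2888 − 0.1050) / (0.46 × 2.2) = 0.58 × 0.1816 = 0.1054

10.5%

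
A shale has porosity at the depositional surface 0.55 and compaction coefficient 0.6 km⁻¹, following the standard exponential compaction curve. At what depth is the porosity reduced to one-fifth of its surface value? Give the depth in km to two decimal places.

2.68 km

phi/phi₀ = 1/5 ⇒ exp(−β·z) = 1/5 ⇒ z = ln(5) / β
z = 1.6094 / 0.6 = 2.682 km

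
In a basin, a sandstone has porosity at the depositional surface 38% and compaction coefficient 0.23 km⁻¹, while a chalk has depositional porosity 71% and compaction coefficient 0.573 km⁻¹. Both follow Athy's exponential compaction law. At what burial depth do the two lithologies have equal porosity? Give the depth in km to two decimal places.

1.82 km

Set phi₀ₐ e^(−βₐZ) = phi₀ᵦ e^(−βᵦZ) ⇒ ln(phi₀ₐ/phi₀ᵦ) = (βₐ − βᵦ)·Z
Z = ln(0.38/0.71) / (0.23 − 0.573) = -0.6251 / -0.343 = 1.822 km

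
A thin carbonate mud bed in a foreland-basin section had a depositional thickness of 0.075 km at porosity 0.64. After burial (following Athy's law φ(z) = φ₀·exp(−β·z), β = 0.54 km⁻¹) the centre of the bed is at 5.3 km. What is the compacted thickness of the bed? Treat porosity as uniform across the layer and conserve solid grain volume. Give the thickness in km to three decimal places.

0.028 km

Porosity at 5.3 km: φ = 0.64·exp(−0.54×5.3) = 0.0366
Solid-volume conservation: h(1−φ) = h₀(1−φ₀) ⇒ h = h₀·(1−φ₀)/(1−φ)
h = 0.075 × (1 − 0.64)/(1 − 0.0366) = 0.075 × 0.3737 = 0.0280 km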